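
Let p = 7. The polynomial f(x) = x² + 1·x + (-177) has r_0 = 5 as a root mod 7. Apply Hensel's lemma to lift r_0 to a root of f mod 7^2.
r_1 = 5 (mod 49)

Hensel: r_{i+1} = r_i − f(r_i)·(f′(r_i))^{-1} mod 7^{i+2}, f′(x) = 2x + 1. Iterate:
  r_0 = 5 (mod 7)
  r_1 = 5 (mod 49)
Final: r = 5 satisfies f(r) ≡ 0 mod 7^2.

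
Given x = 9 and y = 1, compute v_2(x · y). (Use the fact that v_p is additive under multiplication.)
v_2(9) = 0

v_p(x) = 0 (factor: 9 = 2^0 · 9); v_p(y) = 0 (factor: 1 = 2^0 · 1). Additivity: v_p(xy) = v_p(x) + v_p(y) = 0 + 0 = 0. (Direct check: xy = 9 = 2^0 · (9).)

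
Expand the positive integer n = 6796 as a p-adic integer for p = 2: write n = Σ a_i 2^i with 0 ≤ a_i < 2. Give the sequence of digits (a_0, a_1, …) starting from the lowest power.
(a_0, a_1, …) = (0, 0, 1, 1, 0, 0, 0, 1, 0, 1, 0, 1, 1)

Repeated division by 2 gives the digits low-to-high: 6796 = 1·2^2 + 1·2^3 + 1·2^7 + 1·2^9 + 1·2^11 + 1·2^12. Digit sequence: (0, 0, 1, 1, 0, 0, 0, 1, 0, 1, 0, 1, 1).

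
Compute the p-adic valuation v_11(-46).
v_11(-46) = 0

v_11(n) is the largest exponent k such that 11^k divides n. Factor out: -46 = -11^0 · 46. (Sign doesn't affect v_p.) So v_11(-46) = 0.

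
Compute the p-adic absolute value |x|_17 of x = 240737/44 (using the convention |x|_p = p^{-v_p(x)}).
|240737/44|_17 = 1/4913

Step 1 — compute v_17(x) by factoring powers of 17 out of the numerator and denominator: v_17(240737/44) = 3. Step 2 — apply |x|_p = p^{-v_p(x)} = 17^{-3} = 1/4913.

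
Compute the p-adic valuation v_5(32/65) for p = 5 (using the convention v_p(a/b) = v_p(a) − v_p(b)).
v_5(32/65) = -1

Factor powers of 5 from the numerator and denominator of the reduced fraction: 32 = 5^0 · 32 and 65 = 5^1 · 13. Apply v_p(a/b) = v_p(a) − v_p(b): v_5(32/65) = 0 − 1 = -1.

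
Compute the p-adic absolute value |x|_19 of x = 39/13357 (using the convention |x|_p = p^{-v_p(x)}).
|39/13357|_19 = 361

Step 1 — compute v_19(x) by factoring powers of 19 out of the numerator and denominator: v_19(39/13357) = -2. Step 2 — apply |x|_p = p^{-v_p(x)} = 19^{2} = 361.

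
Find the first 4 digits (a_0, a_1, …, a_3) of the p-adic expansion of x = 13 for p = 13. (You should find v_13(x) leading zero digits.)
(a_0, …, a_3) = (0, 1, 0, 0)

v_13(13) = 1, so a_0 = ... = a_0 = 0. Factor out: x = 13^1 · u with u = 1 a unit in ℤ_13. Expand u iteratively via a_{v+i} = u_i mod 13, u_{i+1} = (u_i − a_{v+i})/13:
  u_0 = 1;  a_1 = 1;  u_1 = (u_0 − 1)/13 = 0
  u_1 = 0;  a_2 = 0;  u_2 = (u_1 − 0)/13 = 0
  u_2 = 0;  a_3 = 0;  u_3 = (u_2 − 0)/13 = 0
Digits: (0, 1, 0, 0).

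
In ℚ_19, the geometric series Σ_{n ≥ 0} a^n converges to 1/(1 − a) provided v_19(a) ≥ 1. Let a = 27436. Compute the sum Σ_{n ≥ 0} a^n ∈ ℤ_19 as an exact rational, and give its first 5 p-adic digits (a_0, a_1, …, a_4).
Σ a^n = 1/(1 − a) = -1/27435;  first 5 digits = (1, 0, 0, 4, 0)

v_19(a) = 3 ≥ 1, so the series converges in ℤ_19 to 1/(1 − a) = 1/(1 − 27436) = -1/27435. Expand this rational in ℤ_19: compute digits iteratively via d_i = x_i mod 19, x_{i+1} = (x_i − d_i)/19. The first 5 digits are (1, 0, 0, 4, 0).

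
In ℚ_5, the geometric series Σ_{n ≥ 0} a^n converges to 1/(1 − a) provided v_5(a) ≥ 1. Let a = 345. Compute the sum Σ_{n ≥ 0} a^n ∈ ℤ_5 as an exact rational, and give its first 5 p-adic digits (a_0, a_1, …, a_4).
Σ a^n = 1/(1 − a) = -1/344;  first 5 digits = (1, 4, 4, 3, 3)

v_5(a) = 1 ≥ 1, so the series converges in ℤ_5 to 1/(1 − a) = 1/(1 − 345) = -1/344. Expand this rational in ℤ_5: compute digits iteratively via d_i = x_i mod 5, x_{i+1} = (x_i − d_i)/5. The first 5 digits are (1, 4, 4, 3, 3).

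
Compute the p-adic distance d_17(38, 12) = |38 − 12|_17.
d_17(38, 12) = 1

Step 1 — x − y = 38 − 12 = 26. Step 2 — v_17(26) = 0 (factor: 26 = (17^0 · 26); the sign does not affect v_p). Step 3 — |x − y|_17 = 17^{0} = 1.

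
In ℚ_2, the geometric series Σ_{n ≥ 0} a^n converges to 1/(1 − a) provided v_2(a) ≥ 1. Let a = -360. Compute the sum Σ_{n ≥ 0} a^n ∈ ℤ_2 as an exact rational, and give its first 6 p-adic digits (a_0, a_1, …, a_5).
Σ a^n = 1/(1 − a) = 1/361;  first 6 digits = (1, 0, 0, 1, 1, 0)

v_2(a) = 3 ≥ 1, so the series converges in ℤ_2 to 1/(1 − a) = 1/(1 − (-360)) = 1/361. Expand this rational in ℤ_2: compute digits iteratively via d_i = x_i mod 2, x_{i+1} = (x_i − d_i)/2. The first 6 digits are (1, 0, 0, 1, 1, 0).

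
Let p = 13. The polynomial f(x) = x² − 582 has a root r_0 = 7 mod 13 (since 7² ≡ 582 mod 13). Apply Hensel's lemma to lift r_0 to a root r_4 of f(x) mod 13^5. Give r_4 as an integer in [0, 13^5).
r_4 = 232408 (mod 371293)

Hensel's recurrence: r_{i+1} = r_i − f(r_i)·(f′(r_i))^{-1} mod 13^{i+2}, with f′(x) = 2x. Iterate:
  r_0 = 7 (mod 13)
  r_1 = 33 (mod 169)
  r_2 = 1723 (mod 2197)
  r_3 = 3920 (mod 28561)
  r_4 = 232408 (mod 371293)
Final: r_4 = 232408, and one checks f(r_4) ≡ 0 mod 13^5.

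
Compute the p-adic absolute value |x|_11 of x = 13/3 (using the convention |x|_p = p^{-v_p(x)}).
|13/3|_11 = 1

Step 1 — compute v_11(x) by factoring powers of 11 out of the numerator and denominator: v_11(13/3) = 0. Step 2 — apply |x|_p = p^{-v_p(x)} = 11^{0} = 1.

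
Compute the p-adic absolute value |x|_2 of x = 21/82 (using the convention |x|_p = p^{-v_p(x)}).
|21/82|_2 = 2

Step 1 — compute v_2(x) by factoring powers of 2 out of the numerator and denominator: v_2(21/82) = -1. Step 2 — apply |x|_p = p^{-v_p(x)} = 2^{1} = 2.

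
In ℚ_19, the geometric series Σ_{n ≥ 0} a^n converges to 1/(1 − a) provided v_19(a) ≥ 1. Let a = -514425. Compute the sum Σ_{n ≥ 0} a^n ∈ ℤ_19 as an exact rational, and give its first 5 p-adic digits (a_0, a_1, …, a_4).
Σ a^n = 1/(1 − a) = 1/514426;  first 5 digits = (1, 0, 0, 1, 15)

v_19(a) = 3 ≥ 1, so the series converges in ℤ_19 to 1/(1 − a) = 1/(1 − (-514425)) = 1/514426. Expand this rational in ℤ_19: compute digits iteratively via d_i = x_i mod 19, x_{i+1} = (x_i − d_i)/19. The first 5 digits are (1, 0, 0, 1, 15).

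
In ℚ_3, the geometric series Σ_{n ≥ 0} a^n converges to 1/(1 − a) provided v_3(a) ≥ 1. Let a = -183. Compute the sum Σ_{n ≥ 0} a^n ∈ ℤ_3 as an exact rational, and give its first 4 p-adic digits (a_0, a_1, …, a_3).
Σ a^n = 1/(1 − a) = 1/184;  first 4 digits = (1, 2, 1, 2)

v_3(a) = 1 ≥ 1, so the series converges in ℤ_3 to 1/(1 − a) = 1/(1 − (-183)) = 1/184. Expand this rational in ℤ_3: compute digits iteratively via d_i = x_i mod 3, x_{i+1} = (x_i − d_i)/3. The first 4 digits are (1, 2, 1, 2).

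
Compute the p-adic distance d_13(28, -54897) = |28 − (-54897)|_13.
d_13(28, -54897) = 1/2197

Step 1 — x − y = 28 − (-54897) = 54925. Step 2 — v_13(54925) = 3 (factor: 54925 = (13^3 · 25); the sign does not affect v_p). Step 3 — |x − y|_13 = 13^{-3} = 1/2197.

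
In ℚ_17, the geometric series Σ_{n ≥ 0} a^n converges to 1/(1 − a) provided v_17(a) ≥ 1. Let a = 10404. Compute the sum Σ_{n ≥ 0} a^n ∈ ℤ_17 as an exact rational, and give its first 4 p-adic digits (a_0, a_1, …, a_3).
Σ a^n = 1/(1 − a) = -1/10403;  first 4 digits = (1, 0, 2, 2)

v_17(a) = 2 ≥ 1, so the series converges in ℤ_17 to 1/(1 − a) = 1/(1 − 10404) = -1/10403. Expand this rational in ℤ_17: compute digits iteratively via d_i = x_i mod 17, x_{i+1} = (x_i − d_i)/17. The first 4 digits are (1, 0, 2, 2).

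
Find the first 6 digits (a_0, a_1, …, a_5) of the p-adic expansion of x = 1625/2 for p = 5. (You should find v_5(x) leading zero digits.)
(a_0, …, a_5) = (0, 0, 0, 4, 3, 2)

v_5(1625/2) = 3, so a_0 = ... = a_2 = 0. Factor out: x = 5^3 · u with u = 13/2 a unit in ℤ_5. Expand u iteratively via a_{v+i} = u_i mod 5, u_{i+1} = (u_i − a_{v+i})/5:
  u_0 = 13/2;  a_3 = 4;  u_1 = (u_0 − 4)/5 = 1/2
  u_1 = 1/2;  a_4 = 3;  u_2 = (u_1 − 3)/5 = -1/2
  u_2 = -1/2;  a_5 = 2;  u_3 = (u_2 − 2)/5 = -1/2
Digits: (0, 0, 0, 4, 3, 2).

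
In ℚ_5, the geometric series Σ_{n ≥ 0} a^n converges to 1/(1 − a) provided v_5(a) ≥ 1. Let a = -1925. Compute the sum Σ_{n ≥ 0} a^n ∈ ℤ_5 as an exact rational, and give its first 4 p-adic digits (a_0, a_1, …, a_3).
Σ a^n = 1/(1 − a) = 1/1926;  first 4 digits = (1, 0, 3, 4)

v_5(a) = 2 ≥ 1, so the series converges in ℤ_5 to 1/(1 − a) = 1/(1 − (-1925)) = 1/1926. Expand this rational in ℤ_5: compute digits iteratively via d_i = x_i mod 5, x_{i+1} = (x_i − d_i)/5. The first 4 digits are (1, 0, 3, 4).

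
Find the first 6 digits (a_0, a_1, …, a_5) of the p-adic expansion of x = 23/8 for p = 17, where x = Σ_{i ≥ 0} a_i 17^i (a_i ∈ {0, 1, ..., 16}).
(a_0, …, a_5) = (5, 2, 2, 2, 2, 2)

v_17(23/8) = 0 (numerator and denominator both coprime to 17), so x ∈ ℤ_17^×. Compute digits iteratively via a_i = x_i mod 17, x_{i+1} = (x_i − a_i)/17, with x_0 = x:
  x_0 = 23/8;  a_0 = 5;  x_1 = (x_0 − 5)/17 = -1/8
  x_1 = -1/8;  a_1 = 2;  x_2 = (x_1 − 2)/17 = -1/8
  x_2 = -1/8;  a_2 = 2;  x_3 = (x_2 − 2)/17 = -1/8
  x_3 = -1/8;  a_3 = 2;  x_4 = (x_3 − 2)/17 = -1/8
  x_4 = -1/8;  a_4 = 2;  x_5 = (x_4 − 2)/17 = -1/8
  x_5 = -1/8;  a_5 = 2;  x_6 = (x_5 − 2)/17 = -1/8
Digits: (5, 2, 2, 2, 2, 2).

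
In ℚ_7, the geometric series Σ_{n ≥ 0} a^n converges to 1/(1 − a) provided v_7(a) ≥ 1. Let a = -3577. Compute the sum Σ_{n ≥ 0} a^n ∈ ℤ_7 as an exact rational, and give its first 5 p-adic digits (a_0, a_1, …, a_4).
Σ a^n = 1/(1 − a) = 1/3578;  first 5 digits = (1, 0, 4, 3, 0)

v_7(a) = 2 ≥ 1, so the series converges in ℤ_7 to 1/(1 − a) = 1/(1 − (-3577)) = 1/3578. Expand this rational in ℤ_7: compute digits iteratively via d_i = x_i mod 7, x_{i+1} = (x_i − d_i)/7. The first 5 digits are (1, 0, 4, 3, 0).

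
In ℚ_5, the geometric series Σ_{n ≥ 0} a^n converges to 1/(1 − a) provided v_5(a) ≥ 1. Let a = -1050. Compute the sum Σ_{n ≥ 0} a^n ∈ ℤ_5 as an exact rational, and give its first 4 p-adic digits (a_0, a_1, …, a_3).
Σ a^n = 1/(1 − a) = 1/1051;  first 4 digits = (1, 0, 3, 1)

v_5(a) = 2 ≥ 1, so the series converges in ℤ_5 to 1/(1 − a) = 1/(1 − (-1050)) = 1/1051. Expand this rational in ℤ_5: compute digits iteratively via d_i = x_i mod 5, x_{i+1} = (x_i − d_i)/5. The first 4 digits are (1, 0, 3, 1).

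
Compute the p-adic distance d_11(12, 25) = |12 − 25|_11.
d_11(12, 25) = 1

Step 1 — x − y = 12 − 25 = -13. Step 2 — v_11(-13) = 0 (factor: -13 = −(11^0 · 13); the sign does not affect v_p). Step 3 — |x − y|_11 = 11^{0} = 1.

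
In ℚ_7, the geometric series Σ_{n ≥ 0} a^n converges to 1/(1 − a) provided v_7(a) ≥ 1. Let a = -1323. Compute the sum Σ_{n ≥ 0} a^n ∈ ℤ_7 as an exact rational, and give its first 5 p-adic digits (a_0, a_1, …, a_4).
Σ a^n = 1/(1 − a) = 1/1324;  first 5 digits = (1, 0, 1, 3, 0)

v_7(a) = 2 ≥ 1, so the series converges in ℤ_7 to 1/(1 − a) = 1/(1 − (-1323)) = 1/1324. Expand this rational in ℤ_7: compute digits iteratively via d_i = x_i mod 7, x_{i+1} = (x_i − d_i)/7. The first 5 digits are (1, 0, 1, 3, 0).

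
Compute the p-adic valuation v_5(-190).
v_5(-190) = 1

v_5(n) is the largest exponent k such that 5^k divides n. Factor out: -190 = -5^1 · 38. (Sign doesn't affect v_p.) So v_5(-190) = 1.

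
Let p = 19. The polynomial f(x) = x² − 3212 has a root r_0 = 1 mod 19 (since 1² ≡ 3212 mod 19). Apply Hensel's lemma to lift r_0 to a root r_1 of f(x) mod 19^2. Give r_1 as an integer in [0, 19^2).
r_1 = 343 (mod 361)

Hensel's recurrence: r_{i+1} = r_i − f(r_i)·(f′(r_i))^{-1} mod 19^{i+2}, with f′(x) = 2x. Iterate:
  r_0 = 1 (mod 19)
  r_1 = 343 (mod 361)
Final: r_1 = 343, and one checks f(r_1) ≡ 0 mod 19^2.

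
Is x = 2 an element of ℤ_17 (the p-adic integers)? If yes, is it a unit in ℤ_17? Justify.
x ∈ ℤ_17^× (unit); v_17(x) = 0

ℤ_17 = {x ∈ ℚ_17 : v_17(x) ≥ 0} and ℤ_17^× = {x ∈ ℤ_17 : v_17(x) = 0}. Here v_17(2) = v_17(num) − v_17(den) = 0; compare against these criteria.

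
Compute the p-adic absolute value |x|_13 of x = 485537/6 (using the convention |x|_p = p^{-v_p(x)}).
|485537/6|_13 = 1/28561

Step 1 — compute v_13(x) by factoring powers of 13 out of the numerator and denominator: v_13(485537/6) = 4. Step 2 — apply |x|_p = p^{-v_p(x)} = 13^{-4} = 1/28561.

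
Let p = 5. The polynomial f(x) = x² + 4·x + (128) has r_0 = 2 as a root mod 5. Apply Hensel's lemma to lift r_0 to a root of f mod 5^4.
r_3 = 372 (mod 625)

Hensel: r_{i+1} = r_i − f(r_i)·(f′(r_i))^{-1} mod 5^{i+2}, f′(x) = 2x + 4. Iterate:
  r_0 = 2 (mod 5)
  r_1 = 22 (mod 25)
  r_2 = 122 (mod 125)
  r_3 = 372 (mod 625)
Final: r = 372 satisfies f(r) ≡ 0 mod 5^4.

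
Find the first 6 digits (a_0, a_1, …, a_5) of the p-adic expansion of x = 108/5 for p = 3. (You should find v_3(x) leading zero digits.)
(a_0, …, a_5) = (0, 0, 0, 2, 2, 1)

v_3(108/5) = 3, so a_0 = ... = a_2 = 0. Factor out: x = 3^3 · u with u = 4/5 a unit in ℤ_3. Expand u iteratively via a_{v+i} = u_i mod 3, u_{i+1} = (u_i − a_{v+i})/3:
  u_0 = 4/5;  a_3 = 2;  u_1 = (u_0 − 2)/3 = -2/5
  u_1 = -2/5;  a_4 = 2;  u_2 = (u_1 − 2)/3 = -4/5
  u_2 = -4/5;  a_5 = 1;  u_3 = (u_2 − 1)/3 = -3/5
Digits: (0, 0, 0, 2, 2, 1).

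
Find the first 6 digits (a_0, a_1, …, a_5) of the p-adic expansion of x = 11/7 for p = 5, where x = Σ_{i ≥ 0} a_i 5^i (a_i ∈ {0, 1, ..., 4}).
(a_0, …, a_5) = (3, 4, 2, 3, 0, 2)

v_5(11/7) = 0 (numerator and denominator both coprime to 5), so x ∈ ℤ_5^×. Compute digits iteratively via a_i = x_i mod 5, x_{i+1} = (x_i − a_i)/5, with x_0 = x:
  x_0 = 11/7;  a_0 = 3;  x_1 = (x_0 − 3)/5 = -2/7
  x_1 = -2/7;  a_1 = 4;  x_2 = (x_1 − 4)/5 = -6/7
  x_2 = -6/7;  a_2 = 2;  x_3 = (x_2 − 2)/5 = -4/7
  x_3 = -4/7;  a_3 = 3;  x_4 = (x_3 − 3)/5 = -5/7
  x_4 = -5/7;  a_4 = 0;  x_5 = (x_4 − 0)/5 = -1/7
  x_5 = -1/7;  a_5 = 2;  x_6 = (x_5 − 2)/5 = -3/7
Digits: (3, 4, 2, 3, 0, 2).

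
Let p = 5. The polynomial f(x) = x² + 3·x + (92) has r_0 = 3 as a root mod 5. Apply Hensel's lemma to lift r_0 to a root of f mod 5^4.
r_3 = 563 (mod 625)

Hensel: r_{i+1} = r_i − f(r_i)·(f′(r_i))^{-1} mod 5^{i+2}, f′(x) = 2x + 3. Iterate:
  r_0 = 3 (mod 5)
  r_1 = 13 (mod 25)
  r_2 = 63 (mod 125)
  r_3 = 563 (mod 625)
Final: r = 563 satisfies f(r) ≡ 0 mod 5^4.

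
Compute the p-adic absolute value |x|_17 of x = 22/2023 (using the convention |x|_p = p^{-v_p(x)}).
|22/2023|_17 = 289

Step 1 — compute v_17(x) by factoring powers of 17 out of the numerator and denominator: v_17(22/2023) = -2. Step 2 — apply |x|_p = p^{-v_p(x)} = 17^{2} = 289.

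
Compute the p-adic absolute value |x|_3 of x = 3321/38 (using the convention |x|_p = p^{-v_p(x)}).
|3321/38|_3 = 1/81

Step 1 — compute v_3(x) by factoring powers of 3 out of the numerator and denominator: v_3(3321/38) = 4. Step 2 — apply |x|_p = p^{-v_p(x)} = 3^{-4} = 1/81.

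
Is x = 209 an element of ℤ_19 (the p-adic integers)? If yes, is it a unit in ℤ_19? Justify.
x ∈ ℤ_19 but not a unit; v_19(x) = 1 > 0

ℤ_19 = {x ∈ ℚ_19 : v_19(x) ≥ 0} and ℤ_19^× = {x ∈ ℤ_19 : v_19(x) = 0}. Here v_19(209) = v_19(num) − v_19(den) = 1; compare against these criteria.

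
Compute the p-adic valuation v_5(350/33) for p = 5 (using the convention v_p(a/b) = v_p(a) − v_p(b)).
v_5(350/33) = 2

Factor powers of 5 from the numerator and denominator of the reduced fraction: 350 = 5^2 · 14 and 33 = 5^0 · 33. Apply v_p(a/b) = v_p(a) − v_p(b): v_5(350/33) = 2 − 0 = 2.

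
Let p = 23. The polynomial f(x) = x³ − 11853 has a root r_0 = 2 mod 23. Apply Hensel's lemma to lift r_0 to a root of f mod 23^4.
r_3 = 256981 (mod 279841)

Hensel: r_{i+1} = r_i − f(r_i)/f′(r_i) mod 23^{i+2}, where f′(x) = 3x². Iterate:
  r_0 = 2 (mod 23)
  r_1 = 416 (mod 529)
  r_2 = 1474 (mod 12167)
  r_3 = 256981 (mod 279841)
Final: r = 256981 with f(r) ≡ 0 mod 23^4.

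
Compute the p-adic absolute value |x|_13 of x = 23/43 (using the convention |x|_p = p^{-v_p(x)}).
|23/43|_13 = 1

Step 1 — compute v_13(x) by factoring powers of 13 out of the numerator and denominator: v_13(23/43) = 0. Step 2 — apply |x|_p = p^{-v_p(x)} = 13^{0} = 1.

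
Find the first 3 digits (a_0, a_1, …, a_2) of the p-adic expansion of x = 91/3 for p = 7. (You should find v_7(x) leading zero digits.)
(a_0, …, a_2) = (0, 2, 5)

v_7(91/3) = 1, so a_0 = ... = a_0 = 0. Factor out: x = 7^1 · u with u = 13/3 a unit in ℤ_7. Expand u iteratively via a_{v+i} = u_i mod 7, u_{i+1} = (u_i − a_{v+i})/7:
  u_0 = 13/3;  a_1 = 2;  u_1 = (u_0 − 2)/7 = 1/3
  u_1 = 1/3;  a_2 = 5;  u_2 = (u_1 − 5)/7 = -2/3
Digits: (0, 2, 5).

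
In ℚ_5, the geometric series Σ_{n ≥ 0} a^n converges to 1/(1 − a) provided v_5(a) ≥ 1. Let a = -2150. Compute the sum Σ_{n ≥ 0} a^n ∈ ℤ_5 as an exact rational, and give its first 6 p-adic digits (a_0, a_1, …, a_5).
Σ a^n = 1/(1 − a) = 1/2151;  first 6 digits = (1, 0, 4, 2, 2, 3)

v_5(a) = 2 ≥ 1, so the series converges in ℤ_5 to 1/(1 − a) = 1/(1 − (-2150)) = 1/2151. Expand this rational in ℤ_5: compute digits iteratively via d_i = x_i mod 5, x_{i+1} = (x_i − d_i)/5. The first 6 digits are (1, 0, 4, 2, 2, 3).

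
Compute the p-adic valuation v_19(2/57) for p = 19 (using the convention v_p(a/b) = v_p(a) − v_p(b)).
v_19(2/57) = -1

Factor powers of 19 from the numerator and denominator of the reduced fraction: 2 = 19^0 · 2 and 57 = 19^1 · 3. Apply v_p(a/b) = v_p(a) − v_p(b): v_19(2/57) = 0 − 1 = -1.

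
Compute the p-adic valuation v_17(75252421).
v_17(75252421) = 5

v_17(n) is the largest exponent k such that 17^k divides n. Factor out: 75252421 = 17^5 · 53. (Sign doesn't affect v_p.) So v_17(75252421) = 5.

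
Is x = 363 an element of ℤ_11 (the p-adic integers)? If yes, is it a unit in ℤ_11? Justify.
x ∈ ℤ_11 but not a unit; v_11(x) = 2 > 0

ℤ_11 = {x ∈ ℚ_11 : v_11(x) ≥ 0} and ℤ_11^× = {x ∈ ℤ_11 : v_11(x) = 0}. Here v_11(363) = v_11(num) − v_11(den) = 2; compare against these criteria.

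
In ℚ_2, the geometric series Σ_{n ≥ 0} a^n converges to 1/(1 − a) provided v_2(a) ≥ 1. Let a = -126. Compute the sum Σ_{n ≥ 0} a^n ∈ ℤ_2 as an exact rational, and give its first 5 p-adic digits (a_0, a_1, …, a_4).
Σ a^n = 1/(1 − a) = 1/127;  first 5 digits = (1, 1, 1, 1, 1)

v_2(a) = 1 ≥ 1, so the series converges in ℤ_2 to 1/(1 − a) = 1/(1 − (-126)) = 1/127. Expand this rational in ℤ_2: compute digits iteratively via d_i = x_i mod 2, x_{i+1} = (x_i − d_i)/2. The first 5 digits are (1, 1, 1, 1, 1).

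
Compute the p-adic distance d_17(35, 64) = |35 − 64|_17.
d_17(35, 64) = 1

Step 1 — x − y = 35 − 64 = -29. Step 2 — v_17(-29) = 0 (factor: -29 = −(17^0 · 29); the sign does not affect v_p). Step 3 — |x − y|_17 = 17^{0} = 1.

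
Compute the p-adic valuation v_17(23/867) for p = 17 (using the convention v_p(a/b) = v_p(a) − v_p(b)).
v_17(23/867) = -2

Factor powers of 17 from the numerator and denominator of the reduced fraction: 23 = 17^0 · 23 and 867 = 17^2 · 3. Apply v_p(a/b) = v_p(a) − v_p(b): v_17(23/867) = 0 − 2 = -2.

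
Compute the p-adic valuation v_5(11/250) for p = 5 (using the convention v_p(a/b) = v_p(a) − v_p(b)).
v_5(11/250) = -3

Factor powers of 5 from the numerator and denominator of the reduced fraction: 11 = 5^0 · 11 and 250 = 5^3 · 2. Apply v_p(a/b) = v_p(a) − v_p(b): v_5(11/250) = 0 − 3 = -3.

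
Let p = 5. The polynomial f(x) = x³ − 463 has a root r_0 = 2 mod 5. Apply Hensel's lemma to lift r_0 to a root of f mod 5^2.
r_1 = 17 (mod 25)

Hensel: r_{i+1} = r_i − f(r_i)/f′(r_i) mod 5^{i+2}, where f′(x) = 3x². Iterate:
  r_0 = 2 (mod 5)
  r_1 = 17 (mod 25)
Final: r = 17 with f(r) ≡ 0 mod 5^2.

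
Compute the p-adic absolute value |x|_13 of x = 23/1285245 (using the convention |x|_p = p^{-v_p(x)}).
|23/1285245|_13 = 28561

Step 1 — compute v_13(x) by factoring powers of 13 out of the numerator and denominator: v_13(23/1285245) = -4. Step 2 — apply |x|_p = p^{-v_p(x)} = 13^{4} = 28561.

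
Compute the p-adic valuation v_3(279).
v_3(279) = 2

v_3(n) is the largest exponent k such that 3^k divides n. Factor out: 279 = 3^2 · 31. (Sign doesn't affect v_p.) So v_3(279) = 2.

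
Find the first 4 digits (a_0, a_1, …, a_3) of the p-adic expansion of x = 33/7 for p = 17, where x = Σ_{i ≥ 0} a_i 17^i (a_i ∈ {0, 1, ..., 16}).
(a_0, …, a_3) = (12, 2, 12, 9)

v_17(33/7) = 0 (numerator and denominator both coprime to 17), so x ∈ ℤ_17^×. Compute digits iteratively via a_i = x_i mod 17, x_{i+1} = (x_i − a_i)/17, with x_0 = x:
  x_0 = 33/7;  a_0 = 12;  x_1 = (x_0 − 12)/17 = -3/7
  x_1 = -3/7;  a_1 = 2;  x_2 = (x_1 − 2)/17 = -1/7
  x_2 = -1/7;  a_2 = 12;  x_3 = (x_2 − 12)/17 = -5/7
  x_3 = -5/7;  a_3 = 9;  x_4 = (x_3 − 9)/17 = -4/7
Digits: (12, 2, 12, 9).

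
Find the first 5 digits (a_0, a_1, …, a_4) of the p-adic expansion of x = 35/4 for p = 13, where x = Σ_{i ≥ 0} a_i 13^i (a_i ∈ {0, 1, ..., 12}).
(a_0, …, a_4) = (12, 3, 3, 3, 3)

v_13(35/4) = 0 (numerator and denominator both coprime to 13), so x ∈ ℤ_13^×. Compute digits iteratively via a_i = x_i mod 13, x_{i+1} = (x_i − a_i)/13, with x_0 = x:
  x_0 = 35/4;  a_0 = 12;  x_1 = (x_0 − 12)/13 = -1/4
  x_1 = -1/4;  a_1 = 3;  x_2 = (x_1 − 3)/13 = -1/4
  x_2 = -1/4;  a_2 = 3;  x_3 = (x_2 − 3)/13 = -1/4
  x_3 = -1/4;  a_3 = 3;  x_4 = (x_3 − 3)/13 = -1/4
  x_4 = -1/4;  a_4 = 3;  x_5 = (x_4 − 3)/13 = -1/4
Digits: (12, 3, 3, 3, 3).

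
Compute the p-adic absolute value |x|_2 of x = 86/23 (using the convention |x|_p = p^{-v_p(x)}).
|86/23|_2 = 1/2

Step 1 — compute v_2(x) by factoring powers of 2 out of the numerator and denominator: v_2(86/23) = 1. Step 2 — apply |x|_p = p^{-v_p(x)} = 2^{-1} = 1/2.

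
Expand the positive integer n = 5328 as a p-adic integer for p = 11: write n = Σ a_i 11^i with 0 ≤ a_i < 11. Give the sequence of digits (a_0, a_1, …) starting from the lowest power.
(a_0, a_1, …) = (4, 0, 0, 4)

Repeated division by 11 gives the digits low-to-high: 5328 = 4 + 4·11^3. Digit sequence: (4, 0, 0, 4).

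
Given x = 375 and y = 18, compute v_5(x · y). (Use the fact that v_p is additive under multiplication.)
v_5(6750) = 3

v_p(x) = 3 (factor: 375 = 5^3 · 3); v_p(y) = 0 (factor: 18 = 5^0 · 18). Additivity: v_p(xy) = v_p(x) + v_p(y) = 3 + 0 = 3. (Direct check: xy = 6750 = 5^3 · (54).)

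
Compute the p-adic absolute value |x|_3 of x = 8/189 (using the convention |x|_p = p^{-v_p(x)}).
|8/189|_3 = 27

Step 1 — compute v_3(x) by factoring powers of 3 out of the numerator and denominator: v_3(8/189) = -3. Step 2 — apply |x|_p = p^{-v_p(x)} = 3^{3} = 27.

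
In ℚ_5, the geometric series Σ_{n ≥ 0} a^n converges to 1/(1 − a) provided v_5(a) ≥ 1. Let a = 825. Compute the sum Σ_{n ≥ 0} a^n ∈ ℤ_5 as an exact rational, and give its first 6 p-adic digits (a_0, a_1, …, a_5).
Σ a^n = 1/(1 − a) = -1/824;  first 6 digits = (1, 0, 3, 1, 0, 3)

v_5(a) = 2 ≥ 1, so the series converges in ℤ_5 to 1/(1 − a) = 1/(1 − 825) = -1/824. Expand this rational in ℤ_5: compute digits iteratively via d_i = x_i mod 5, x_{i+1} = (x_i − d_i)/5. The first 6 digits are (1, 0, 3, 1, 0, 3).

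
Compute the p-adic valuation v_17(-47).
v_17(-47) = 0

v_17(n) is the largest exponent k such that 17^k divides n. Factor out: -47 = -17^0 · 47. (Sign doesn't affect v_p.) So v_17(-47) = 0.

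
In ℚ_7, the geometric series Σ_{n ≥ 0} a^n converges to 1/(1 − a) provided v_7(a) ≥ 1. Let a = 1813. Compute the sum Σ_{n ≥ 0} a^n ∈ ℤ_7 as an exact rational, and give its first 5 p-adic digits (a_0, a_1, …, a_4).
Σ a^n = 1/(1 − a) = -1/1812;  first 5 digits = (1, 0, 2, 5, 4)

v_7(a) = 2 ≥ 1, so the series converges in ℤ_7 to 1/(1 − a) = 1/(1 − 1813) = -1/1812. Expand this rational in ℤ_7: compute digits iteratively via d_i = x_i mod 7, x_{i+1} = (x_i − d_i)/7. The first 5 digits are (1, 0, 2, 5, 4).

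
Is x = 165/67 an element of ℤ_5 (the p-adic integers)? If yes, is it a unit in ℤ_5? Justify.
x ∈ ℤ_5 but not a unit; v_5(x) = 1 > 0

ℤ_5 = {x ∈ ℚ_5 : v_5(x) ≥ 0} and ℤ_5^× = {x ∈ ℤ_5 : v_5(x) = 0}. Here v_5(165/67) = v_5(num) − v_5(den) = 1; compare against these criteria.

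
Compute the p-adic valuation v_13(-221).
v_13(-221) = 1

v_13(n) is the largest exponent k such that 13^k divides n. Factor out: -221 = -13^1 · 17. (Sign doesn't affect v_p.) So v_13(-221) = 1.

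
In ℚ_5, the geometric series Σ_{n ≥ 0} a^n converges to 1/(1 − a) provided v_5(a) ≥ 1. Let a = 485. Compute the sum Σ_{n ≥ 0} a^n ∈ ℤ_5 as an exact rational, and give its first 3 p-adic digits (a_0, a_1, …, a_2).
Σ a^n = 1/(1 − a) = -1/484;  first 3 digits = (1, 2, 3)

v_5(a) = 1 ≥ 1, so the series converges in ℤ_5 to 1/(1 − a) = 1/(1 − 485) = -1/484. Expand this rational in ℤ_5: compute digits iteratively via d_i = x_i mod 5, x_{i+1} = (x_i − d_i)/5. The first 3 digits are (1, 2, 3).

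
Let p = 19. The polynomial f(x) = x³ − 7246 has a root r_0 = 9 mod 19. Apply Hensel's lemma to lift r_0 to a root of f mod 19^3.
r_2 = 275 (mod 6859)

Hensel: r_{i+1} = r_i − f(r_i)/f′(r_i) mod 19^{i+2}, where f′(x) = 3x². Iterate:
  r_0 = 9 (mod 19)
  r_1 = 275 (mod 361)
  r_2 = 275 (mod 6859)
Final: r = 275 with f(r) ≡ 0 mod 19^3.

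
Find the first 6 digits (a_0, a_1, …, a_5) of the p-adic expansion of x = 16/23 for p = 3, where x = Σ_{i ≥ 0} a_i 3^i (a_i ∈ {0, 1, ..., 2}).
(a_0, …, a_5) = (2, 1, 2, 1, 2, 2)

v_3(16/23) = 0 (numerator and denominator both coprime to 3), so x ∈ ℤ_3^×. Compute digits iteratively via a_i = x_i mod 3, x_{i+1} = (x_i − a_i)/3, with x_0 = x:
  x_0 = 16/23;  a_0 = 2;  x_1 = (x_0 − 2)/3 = -10/23
  x_1 = -10/23;  a_1 = 1;  x_2 = (x_1 − 1)/3 = -11/23
  x_2 = -11/23;  a_2 = 2;  x_3 = (x_2 − 2)/3 = -19/23
  x_3 = -19/23;  a_3 = 1;  x_4 = (x_3 − 1)/3 = -14/23
  x_4 = -14/23;  a_4 = 2;  x_5 = (x_4 − 2)/3 = -20/23
  x_5 = -20/23;  a_5 = 2;  x_6 = (x_5 − 2)/3 = -22/23
Digits: (2, 1, 2, 1, 2, 2).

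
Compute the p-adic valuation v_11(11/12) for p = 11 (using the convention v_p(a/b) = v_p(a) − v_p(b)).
v_11(11/12) = 1

Factor powers of 11 from the numerator and denominator of the reduced fraction: 11 = 11^1 · 1 and 12 = 11^0 · 12. Apply v_p(a/b) = v_p(a) − v_p(b): v_11(11/12) = 1 − 0 = 1.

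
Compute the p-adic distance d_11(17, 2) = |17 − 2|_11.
d_11(17, 2) = 1

Step 1 — x − y = 17 − 2 = 15. Step 2 — v_11(15) = 0 (factor: 15 = (11^0 · 15); the sign does not affect v_p). Step 3 — |x − y|_11 = 11^{0} = 1.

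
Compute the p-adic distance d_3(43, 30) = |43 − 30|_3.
d_3(43, 30) = 1

Step 1 — x − y = 43 − 30 = 13. Step 2 — v_3(13) = 0 (factor: 13 = (3^0 · 13); the sign does not affect v_p). Step 3 — |x − y|_3 = 3^{0} = 1.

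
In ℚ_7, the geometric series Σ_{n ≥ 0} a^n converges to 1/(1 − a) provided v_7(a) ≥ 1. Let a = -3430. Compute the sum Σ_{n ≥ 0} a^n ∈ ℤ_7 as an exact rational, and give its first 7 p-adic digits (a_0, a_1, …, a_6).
Σ a^n = 1/(1 − a) = 1/3431;  first 7 digits = (1, 0, 0, 4, 5, 6, 1)

v_7(a) = 3 ≥ 1, so the series converges in ℤ_7 to 1/(1 − a) = 1/(1 − (-3430)) = 1/3431. Expand this rational in ℤ_7: compute digits iteratively via d_i = x_i mod 7, x_{i+1} = (x_i − d_i)/7. The first 7 digits are (1, 0, 0, 4, 5, 6, 1).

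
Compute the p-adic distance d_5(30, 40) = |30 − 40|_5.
d_5(30, 40) = 1/5

Step 1 — x − y = 30 − 40 = -10. Step 2 — v_5(-10) = 1 (factor: -10 = −(5^1 · 2); the sign does not affect v_p). Step 3 — |x − y|_5 = 5^{-1} = 1/5.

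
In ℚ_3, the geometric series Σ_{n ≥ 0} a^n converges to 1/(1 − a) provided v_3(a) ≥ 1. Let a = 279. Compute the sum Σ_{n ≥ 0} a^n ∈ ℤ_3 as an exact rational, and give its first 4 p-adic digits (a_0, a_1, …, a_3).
Σ a^n = 1/(1 − a) = -1/278;  first 4 digits = (1, 0, 1, 1)

v_3(a) = 2 ≥ 1, so the series converges in ℤ_3 to 1/(1 − a) = 1/(1 − 279) = -1/278. Expand this rational in ℤ_3: compute digits iteratively via d_i = x_i mod 3, x_{i+1} = (x_i − d_i)/3. The first 4 digits are (1, 0, 1, 1).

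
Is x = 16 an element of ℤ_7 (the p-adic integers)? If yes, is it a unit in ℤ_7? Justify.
x ∈ ℤ_7^× (unit); v_7(x) = 0

ℤ_7 = {x ∈ ℚ_7 : v_7(x) ≥ 0} and ℤ_7^× = {x ∈ ℤ_7 : v_7(x) = 0}. Here v_7(16) = v_7(num) − v_7(den) = 0; compare against these criteria.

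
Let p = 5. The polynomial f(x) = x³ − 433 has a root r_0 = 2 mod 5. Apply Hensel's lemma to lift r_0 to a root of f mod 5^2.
r_1 = 2 (mod 25)

Hensel: r_{i+1} = r_i − f(r_i)/f′(r_i) mod 5^{i+2}, where f′(x) = 3x². Iterate:
  r_0 = 2 (mod 5)
  r_1 = 2 (mod 25)
Final: r = 2 with f(r) ≡ 0 mod 5^2.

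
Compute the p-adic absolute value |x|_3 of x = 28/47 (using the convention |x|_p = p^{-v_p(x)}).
|28/47|_3 = 1

Step 1 — compute v_3(x) by factoring powers of 3 out of the numerator and denominator: v_3(28/47) = 0. Step 2 — apply |x|_p = p^{-v_p(x)} = 3^{0} = 1.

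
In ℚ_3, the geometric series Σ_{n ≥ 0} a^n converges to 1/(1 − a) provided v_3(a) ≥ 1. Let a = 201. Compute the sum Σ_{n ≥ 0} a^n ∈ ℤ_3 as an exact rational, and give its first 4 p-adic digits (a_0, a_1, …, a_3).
Σ a^n = 1/(1 − a) = -1/200;  first 4 digits = (1, 1, 2, 1)

v_3(a) = 1 ≥ 1, so the series converges in ℤ_3 to 1/(1 − a) = 1/(1 − 201) = -1/200. Expand this rational in ℤ_3: compute digits iteratively via d_i = x_i mod 3, x_{i+1} = (x_i − d_i)/3. The first 4 digits are (1, 1, 2, 1).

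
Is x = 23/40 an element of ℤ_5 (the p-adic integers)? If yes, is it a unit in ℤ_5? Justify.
x ∉ ℤ_5 (v_5(x) = -1 < 0)

ℤ_5 = {x ∈ ℚ_5 : v_5(x) ≥ 0} and ℤ_5^× = {x ∈ ℤ_5 : v_5(x) = 0}. Here v_5(23/40) = v_5(num) − v_5(den) = -1; compare against these criteria.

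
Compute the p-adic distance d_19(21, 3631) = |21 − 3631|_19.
d_19(21, 3631) = 1/361

Step 1 — x − y = 21 − 3631 = -3610. Step 2 — v_19(-3610) = 2 (factor: -3610 = −(19^2 · 10); the sign does not affect v_p). Step 3 — |x − y|_19 = 19^{-2} = 1/361.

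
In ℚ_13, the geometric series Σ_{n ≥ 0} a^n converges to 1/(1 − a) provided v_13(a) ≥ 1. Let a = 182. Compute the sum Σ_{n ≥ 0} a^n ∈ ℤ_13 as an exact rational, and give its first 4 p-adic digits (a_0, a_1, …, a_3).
Σ a^n = 1/(1 − a) = -1/181;  first 4 digits = (1, 1, 2, 3)

v_13(a) = 1 ≥ 1, so the series converges in ℤ_13 to 1/(1 − a) = 1/(1 − 182) = -1/181. Expand this rational in ℤ_13: compute digits iteratively via d_i = x_i mod 13, x_{i+1} = (x_i − d_i)/13. The first 4 digits are (1, 1, 2, 3).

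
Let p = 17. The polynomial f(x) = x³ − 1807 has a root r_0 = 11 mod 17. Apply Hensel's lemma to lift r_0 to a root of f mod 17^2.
r_1 = 283 (mod 289)

Hensel: r_{i+1} = r_i − f(r_i)/f′(r_i) mod 17^{i+2}, where f′(x) = 3x². Iterate:
  r_0 = 11 (mod 17)
  r_1 = 283 (mod 289)
Final: r = 283 with f(r) ≡ 0 mod 17^2.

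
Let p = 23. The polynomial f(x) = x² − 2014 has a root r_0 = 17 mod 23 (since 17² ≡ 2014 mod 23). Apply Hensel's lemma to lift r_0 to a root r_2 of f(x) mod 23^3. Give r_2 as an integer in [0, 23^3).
r_2 = 8205 (mod 12167)

Hensel's recurrence: r_{i+1} = r_i − f(r_i)·(f′(r_i))^{-1} mod 23^{i+2}, with f′(x) = 2x. Iterate:
  r_0 = 17 (mod 23)
  r_1 = 270 (mod 529)
  r_2 = 8205 (mod 12167)
Final: r_2 = 8205, and one checks f(r_2) ≡ 0 mod 23^3.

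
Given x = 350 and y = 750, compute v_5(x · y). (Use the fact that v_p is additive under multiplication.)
v_5(262500) = 5

v_p(x) = 2 (factor: 350 = 5^2 · 14); v_p(y) = 3 (factor: 750 = 5^3 · 6). Additivity: v_p(xy) = v_p(x) + v_p(y) = 2 + 3 = 5. (Direct check: xy = 262500 = 5^5 · (84).)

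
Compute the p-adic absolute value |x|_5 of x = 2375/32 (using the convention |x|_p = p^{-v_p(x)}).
|2375/32|_5 = 1/125

Step 1 — compute v_5(x) by factoring powers of 5 out of the numerator and denominator: v_5(2375/32) = 3. Step 2 — apply |x|_p = p^{-v_p(x)} = 5^{-3} = 1/125.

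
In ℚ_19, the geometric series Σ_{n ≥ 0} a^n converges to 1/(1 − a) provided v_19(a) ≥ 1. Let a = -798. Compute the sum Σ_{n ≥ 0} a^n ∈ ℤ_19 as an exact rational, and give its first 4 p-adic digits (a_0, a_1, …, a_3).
Σ a^n = 1/(1 − a) = 1/799;  first 4 digits = (1, 15, 13, 9)

v_19(a) = 1 ≥ 1, so the series converges in ℤ_19 to 1/(1 − a) = 1/(1 − (-798)) = 1/799. Expand this rational in ℤ_19: compute digits iteratively via d_i = x_i mod 19, x_{i+1} = (x_i − d_i)/19. The first 4 digits are (1, 15, 13, 9).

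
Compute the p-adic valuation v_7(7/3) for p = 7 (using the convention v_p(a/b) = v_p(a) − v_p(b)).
v_7(7/3) = 1

Factor powers of 7 from the numerator and denominator of the reduced fraction: 7 = 7^1 · 1 and 3 = 7^0 · 3. Apply v_p(a/b) = v_p(a) − v_p(b): v_7(7/3) = 1 − 0 = 1.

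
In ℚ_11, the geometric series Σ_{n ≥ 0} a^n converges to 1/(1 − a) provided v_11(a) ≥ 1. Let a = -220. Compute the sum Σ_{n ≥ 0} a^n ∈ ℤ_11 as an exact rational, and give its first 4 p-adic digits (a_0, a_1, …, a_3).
Σ a^n = 1/(1 − a) = 1/221;  first 4 digits = (1, 2, 2, 0)

v_11(a) = 1 ≥ 1, so the series converges in ℤ_11 to 1/(1 − a) = 1/(1 − (-220)) = 1/221. Expand this rational in ℤ_11: compute digits iteratively via d_i = x_i mod 11, x_{i+1} = (x_i − d_i)/11. The first 4 digits are (1, 2, 2, 0).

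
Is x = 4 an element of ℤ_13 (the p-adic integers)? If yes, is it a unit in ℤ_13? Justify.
x ∈ ℤ_13^× (unit); v_13(x) = 0

ℤ_13 = {x ∈ ℚ_13 : v_13(x) ≥ 0} and ℤ_13^× = {x ∈ ℤ_13 : v_13(x) = 0}. Here v_13(4) = v_13(num) − v_13(den) = 0; compare against these criteria.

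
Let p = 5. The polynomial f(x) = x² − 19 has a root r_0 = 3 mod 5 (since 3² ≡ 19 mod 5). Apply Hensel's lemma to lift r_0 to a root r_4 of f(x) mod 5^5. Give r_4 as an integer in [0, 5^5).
r_4 = 2988 (mod 3125)

Hensel's recurrence: r_{i+1} = r_i − f(r_i)·(f′(r_i))^{-1} mod 5^{i+2}, with f′(x) = 2x. Iterate:
  r_0 = 3 (mod 5)
  r_1 = 13 (mod 25)
  r_2 = 113 (mod 125)
  r_3 = 488 (mod 625)
  r_4 = 2988 (mod 3125)
Final: r_4 = 2988, and one checks f(r_4) ≡ 0 mod 5^5.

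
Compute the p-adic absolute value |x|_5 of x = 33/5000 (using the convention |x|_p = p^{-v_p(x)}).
|33/5000|_5 = 625

Step 1 — compute v_5(x) by factoring powers of 5 out of the numerator and denominator: v_5(33/5000) = -4. Step 2 — apply |x|_p = p^{-v_p(x)} = 5^{4} = 625.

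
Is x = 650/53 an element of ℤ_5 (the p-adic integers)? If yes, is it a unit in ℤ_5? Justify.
x ∈ ℤ_5 but not a unit; v_5(x) = 2 > 0

ℤ_5 = {x ∈ ℚ_5 : v_5(x) ≥ 0} and ℤ_5^× = {x ∈ ℤ_5 : v_5(x) = 0}. Here v_5(650/53) = v_5(num) − v_5(den) = 2; compare against these criteria.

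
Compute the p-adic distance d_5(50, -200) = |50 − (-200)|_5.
d_5(50, -200) = 1/125

Step 1 — x − y = 50 − (-200) = 250. Step 2 — v_5(250) = 3 (factor: 250 = (5^3 · 2); the sign does not affect v_p). Step 3 — |x − y|_5 = 5^{-3} = 1/125.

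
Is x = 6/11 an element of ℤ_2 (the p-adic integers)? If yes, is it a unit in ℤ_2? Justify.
x ∈ ℤ_2 but not a unit; v_2(x) = 1 > 0

ℤ_2 = {x ∈ ℚ_2 : v_2(x) ≥ 0} and ℤ_2^× = {x ∈ ℤ_2 : v_2(x) = 0}. Here v_2(6/11) = v_2(num) − v_2(den) = 1; compare against these criteria.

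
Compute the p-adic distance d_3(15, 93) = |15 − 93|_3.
d_3(15, 93) = 1/3

Step 1 — x − y = 15 − 93 = -78. Step 2 — v_3(-78) = 1 (factor: -78 = −(3^1 · 26); the sign does not affect v_p). Step 3 — |x − y|_3 = 3^{-1} = 1/3.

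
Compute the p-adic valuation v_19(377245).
v_19(377245) = 3

v_19(n) is the largest exponent k such that 19^k divides n. Factor out: 377245 = 19^3 · 55. (Sign doesn't affect v_p.) So v_19(377245) = 3.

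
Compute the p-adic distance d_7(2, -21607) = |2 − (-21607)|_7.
d_7(2, -21607) = 1/2401

Step 1 — x − y = 2 − (-21607) = 21609. Step 2 — v_7(21609) = 4 (factor: 21609 = (7^4 · 9); the sign does not affect v_p). Step 3 — |x − y|_7 = 7^{-4} = 1/2401.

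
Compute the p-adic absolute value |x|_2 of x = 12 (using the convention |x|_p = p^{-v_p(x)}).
|12|_2 = 1/4

Step 1 — compute v_2(x) by factoring powers of 2 out of the numerator and denominator: v_2(12) = 2. Step 2 — apply |x|_p = p^{-v_p(x)} = 2^{-2} = 1/4.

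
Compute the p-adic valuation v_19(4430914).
v_19(4430914) = 4

v_19(n) is the largest exponent k such that 19^k divides n. Factor out: 4430914 = 19^4 · 34. (Sign doesn't affect v_p.) So v_19(4430914) = 4.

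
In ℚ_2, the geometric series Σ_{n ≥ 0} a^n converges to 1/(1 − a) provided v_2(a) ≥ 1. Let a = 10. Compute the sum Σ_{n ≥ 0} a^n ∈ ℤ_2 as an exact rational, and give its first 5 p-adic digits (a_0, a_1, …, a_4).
Σ a^n = 1/(1 − a) = -1/9;  first 5 digits = (1, 1, 1, 0, 0)

v_2(a) = 1 ≥ 1, so the series converges in ℤ_2 to 1/(1 − a) = 1/(1 − 10) = -1/9. Expand this rational in ℤ_2: compute digits iteratively via d_i = x_i mod 2, x_{i+1} = (x_i − d_i)/2. The first 5 digits are (1, 1, 1, 0, 0).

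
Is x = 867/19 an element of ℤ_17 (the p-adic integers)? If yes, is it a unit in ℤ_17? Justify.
x ∈ ℤ_17 but not a unit; v_17(x) = 2 > 0

ℤ_17 = {x ∈ ℚ_17 : v_17(x) ≥ 0} and ℤ_17^× = {x ∈ ℤ_17 : v_17(x) = 0}. Here v_17(867/19) = v_17(num) − v_17(den) = 2; compare against these criteria.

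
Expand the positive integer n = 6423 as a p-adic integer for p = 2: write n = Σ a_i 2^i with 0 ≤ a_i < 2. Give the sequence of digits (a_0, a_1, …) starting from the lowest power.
(a_0, a_1, …) = (1, 1, 1, 0, 1, 0, 0, 0, 1, 0, 0, 1, 1)

Repeated division by 2 gives the digits low-to-high: 6423 = 1 + 1·2^1 + 1·2^2 + 1·2^4 + 1·2^8 + 1·2^11 + 1·2^12. Digit sequence: (1, 1, 1, 0, 1, 0, 0, 0, 1, 0, 0, 1, 1).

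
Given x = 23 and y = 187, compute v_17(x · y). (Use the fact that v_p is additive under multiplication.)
v_17(4301) = 1

v_p(x) = 0 (factor: 23 = 17^0 · 23); v_p(y) = 1 (factor: 187 = 17^1 · 11). Additivity: v_p(xy) = v_p(x) + v_p(y) = 0 + 1 = 1. (Direct check: xy = 4301 = 17^1 · (253).)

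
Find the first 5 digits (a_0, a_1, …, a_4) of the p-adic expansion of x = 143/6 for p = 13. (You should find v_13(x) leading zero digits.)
(a_0, …, a_4) = (0, 4, 2, 2, 2)

v_13(143/6) = 1, so a_0 = ... = a_0 = 0. Factor out: x = 13^1 · u with u = 11/6 a unit in ℤ_13. Expand u iteratively via a_{v+i} = u_i mod 13, u_{i+1} = (u_i − a_{v+i})/13:
  u_0 = 11/6;  a_1 = 4;  u_1 = (u_0 − 4)/13 = -1/6
  u_1 = -1/6;  a_2 = 2;  u_2 = (u_1 − 2)/13 = -1/6
  u_2 = -1/6;  a_3 = 2;  u_3 = (u_2 − 2)/13 = -1/6
  u_3 = -1/6;  a_4 = 2;  u_4 = (u_3 − 2)/13 = -1/6
Digits: (0, 4, 2, 2, 2).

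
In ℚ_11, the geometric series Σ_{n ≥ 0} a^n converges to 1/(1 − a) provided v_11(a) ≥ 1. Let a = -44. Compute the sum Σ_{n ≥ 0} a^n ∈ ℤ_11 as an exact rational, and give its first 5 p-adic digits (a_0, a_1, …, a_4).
Σ a^n = 1/(1 − a) = 1/45;  first 5 digits = (1, 7, 4, 3, 8)

v_11(a) = 1 ≥ 1, so the series converges in ℤ_11 to 1/(1 − a) = 1/(1 − (-44)) = 1/45. Expand this rational in ℤ_11: compute digits iteratively via d_i = x_i mod 11, x_{i+1} = (x_i − d_i)/11. The first 5 digits are (1, 7, 4, 3, 8).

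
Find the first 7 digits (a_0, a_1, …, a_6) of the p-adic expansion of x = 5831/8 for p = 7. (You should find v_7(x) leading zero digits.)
(a_0, …, a_6) = (0, 0, 0, 3, 6, 0, 6)

v_7(5831/8) = 3, so a_0 = ... = a_2 = 0. Factor out: x = 7^3 · u with u = 17/8 a unit in ℤ_7. Expand u iteratively via a_{v+i} = u_i mod 7, u_{i+1} = (u_i − a_{v+i})/7:
  u_0 = 17/8;  a_3 = 3;  u_1 = (u_0 − 3)/7 = -1/8
  u_1 = -1/8;  a_4 = 6;  u_2 = (u_1 − 6)/7 = -7/8
  u_2 = -7/8;  a_5 = 0;  u_3 = (u_2 − 0)/7 = -1/8
  u_3 = -1/8;  a_6 = 6;  u_4 = (u_3 − 6)/7 = -7/8
Digits: (0, 0, 0, 3, 6, 0, 6).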